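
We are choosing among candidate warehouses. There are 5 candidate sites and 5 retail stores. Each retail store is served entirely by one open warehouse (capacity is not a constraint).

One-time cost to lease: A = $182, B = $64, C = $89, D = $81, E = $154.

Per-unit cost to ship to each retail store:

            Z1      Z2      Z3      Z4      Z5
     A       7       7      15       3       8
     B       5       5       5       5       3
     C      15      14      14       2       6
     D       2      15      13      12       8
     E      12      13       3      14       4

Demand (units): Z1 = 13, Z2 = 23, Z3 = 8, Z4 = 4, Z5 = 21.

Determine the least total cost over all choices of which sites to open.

For any fixed open set, each retail store goes to its cheapest open site; total = fixed + service.
{B}: Z1→B 5·13=65, Z2→B 5·23=115, Z3→B 5·8=40, Z4→B 5·4=20, Z5→B 3·21=63. Service 303; fixed 64; total 367.
{B, D}: Z1→D 2·13=26, Z2→B 5·23=115, Z3→B 5·8=40, Z4→B 5·4=20, Z5→B 3·21=63. Service 264; fixed 145; total 409.
{B, C}: Z1→B 5·13=65, Z2→B 5·23=115, Z3→B 5·8=40, Z4→C 2·4=8, Z5→B 3·21=63. Service 291; fixed 153; total 444.
{A, B, C, D, E}: service 236 + fixed 570 = 806
No other subset beats 367.

Minimum total cost: 367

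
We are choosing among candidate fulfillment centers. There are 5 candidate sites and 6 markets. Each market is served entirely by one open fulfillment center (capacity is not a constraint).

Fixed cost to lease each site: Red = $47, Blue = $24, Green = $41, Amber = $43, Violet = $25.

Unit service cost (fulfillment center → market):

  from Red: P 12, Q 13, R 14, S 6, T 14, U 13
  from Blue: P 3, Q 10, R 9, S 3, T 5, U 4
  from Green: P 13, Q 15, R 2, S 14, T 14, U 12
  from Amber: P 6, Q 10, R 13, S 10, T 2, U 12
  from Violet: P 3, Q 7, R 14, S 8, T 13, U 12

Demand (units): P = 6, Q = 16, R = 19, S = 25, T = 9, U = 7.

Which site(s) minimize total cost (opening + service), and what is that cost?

Open Blue, Green and Violet; minimum total cost 406.

For any fixed open set, each market goes to its cheapest open site; total = fixed + service.
{Blue, Green, Violet}: P→Blue 3·6=18, Q→Violet 7·16=112, R→Green 2·19=38, S→Blue 3·25=75, T→Blue 5·9=45, U→Blue 4·7=28. Service 316; fixed 90; total 406.
{Blue, Green, Amber, Violet}: P→Blue 3·6=18, Q→Violet 7·16=112, R→Green 2·19=38, S→Blue 3·25=75, T→Amber 2·9=18, U→Blue 4·7=28. Service 289; fixed 133; total 422.
{Blue, Green}: P→Blue 3·6=18, Q→Blue 10·16=160, R→Green 2·19=38, S→Blue 3·25=75, T→Blue 5·9=45, U→Blue 4·7=28. Service 364; fixed 65; total 429.
{Red, Blue, Green, Amber, Violet}: service 289 + fixed 180 = 469
No other subset beats 406.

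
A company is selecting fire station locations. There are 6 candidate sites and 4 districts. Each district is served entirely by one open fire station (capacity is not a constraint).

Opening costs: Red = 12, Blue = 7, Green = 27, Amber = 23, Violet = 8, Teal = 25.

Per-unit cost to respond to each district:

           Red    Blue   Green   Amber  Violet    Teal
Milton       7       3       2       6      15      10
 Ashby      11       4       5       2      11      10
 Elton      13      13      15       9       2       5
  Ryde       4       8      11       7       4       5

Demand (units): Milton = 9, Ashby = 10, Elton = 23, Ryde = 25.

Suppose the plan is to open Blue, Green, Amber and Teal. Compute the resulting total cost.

Each district is assigned to its cheapest site among the open ones.
{Blue, Green, Amber, Teal}: Milton→Green 2·9=18, Ashby→Amber 2·10=20, Elton→Teal 5·23=115, Ryde→Teal 5·25=125. Service 278; fixed 82; total 360.

Total cost: 360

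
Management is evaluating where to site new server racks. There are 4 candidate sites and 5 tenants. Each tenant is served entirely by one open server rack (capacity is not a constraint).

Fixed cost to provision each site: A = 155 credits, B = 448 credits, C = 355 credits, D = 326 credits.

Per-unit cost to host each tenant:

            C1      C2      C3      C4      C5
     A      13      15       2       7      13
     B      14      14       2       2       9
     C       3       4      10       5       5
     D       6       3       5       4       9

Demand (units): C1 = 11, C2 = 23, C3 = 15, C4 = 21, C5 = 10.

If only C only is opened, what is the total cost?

Total cost: 785

Each tenant is assigned to its cheapest site among the open ones.
{C}: C1→C 3·11=33, C2→C 4·23=92, C3→C 10·15=150, C4→C 5·21=105, C5→C 5·10=50. Service 430; fixed 355; total 785.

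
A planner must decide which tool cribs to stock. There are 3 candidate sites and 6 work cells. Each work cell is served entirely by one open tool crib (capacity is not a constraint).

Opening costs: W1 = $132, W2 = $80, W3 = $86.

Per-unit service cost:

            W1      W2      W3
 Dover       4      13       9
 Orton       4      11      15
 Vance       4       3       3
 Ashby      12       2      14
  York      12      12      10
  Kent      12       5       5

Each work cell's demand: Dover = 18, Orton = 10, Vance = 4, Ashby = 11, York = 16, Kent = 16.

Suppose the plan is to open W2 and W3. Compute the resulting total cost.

Total cost: 712

Each work cell is assigned to its cheapest site among the open ones.
{W2, W3}: Dover→W3 9·18=162, Orton→W2 11·10=110, Vance→W2 3·4=12, Ashby→W2 2·11=22, York→W3 10·16=160, Kent→W2 5·16=80. Service 546; fixed 166; total 712.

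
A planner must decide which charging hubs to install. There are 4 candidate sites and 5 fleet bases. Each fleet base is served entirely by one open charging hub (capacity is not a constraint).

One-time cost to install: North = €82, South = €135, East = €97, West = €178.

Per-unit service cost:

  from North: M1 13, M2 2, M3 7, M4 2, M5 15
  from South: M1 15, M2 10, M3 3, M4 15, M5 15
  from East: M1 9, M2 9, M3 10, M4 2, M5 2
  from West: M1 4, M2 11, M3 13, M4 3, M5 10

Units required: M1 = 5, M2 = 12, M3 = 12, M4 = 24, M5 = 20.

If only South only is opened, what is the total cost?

Each fleet base is assigned to its cheapest site among the open ones.
{South}: M1→South 15·5=75, M2→South 10·12=120, M3→South 3·12=36, M4→South 15·24=360, M5→South 15·20=300. Service 891; fixed 135; total 1026.

Total cost: 1026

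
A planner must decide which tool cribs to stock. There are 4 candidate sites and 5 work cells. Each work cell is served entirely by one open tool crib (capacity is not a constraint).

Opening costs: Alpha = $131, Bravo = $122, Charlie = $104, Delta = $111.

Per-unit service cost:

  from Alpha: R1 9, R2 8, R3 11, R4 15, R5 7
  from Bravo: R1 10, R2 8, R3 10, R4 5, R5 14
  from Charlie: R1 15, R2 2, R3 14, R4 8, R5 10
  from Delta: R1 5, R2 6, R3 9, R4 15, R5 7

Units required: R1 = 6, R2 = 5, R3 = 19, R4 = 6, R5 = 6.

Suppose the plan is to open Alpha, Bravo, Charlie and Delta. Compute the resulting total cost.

Each work cell is assigned to its cheapest site among the open ones.
{Alpha, Bravo, Charlie, Delta}: R1→Delta 5·6=30, R2→Charlie 2·5=10, R3→Delta 9·19=171, R4→Bravo 5·6=30, R5→Alpha 7·6=42. Service 283; fixed 468; total 751.

Total cost: 751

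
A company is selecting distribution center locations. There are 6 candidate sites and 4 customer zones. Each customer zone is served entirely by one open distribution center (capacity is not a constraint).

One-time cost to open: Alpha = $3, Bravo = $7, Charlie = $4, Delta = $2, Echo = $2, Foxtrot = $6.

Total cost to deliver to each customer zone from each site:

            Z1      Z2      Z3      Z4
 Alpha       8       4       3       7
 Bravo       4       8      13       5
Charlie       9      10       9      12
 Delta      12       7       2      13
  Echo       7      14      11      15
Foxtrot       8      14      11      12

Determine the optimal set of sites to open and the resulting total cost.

Open Alpha only; minimum total cost 25.

For any fixed open set, each customer zone goes to its cheapest open site; total = fixed + service.
{Alpha}: Z1→Alpha 8, Z2→Alpha 4, Z3→Alpha 3, Z4→Alpha 7. Service 22; fixed 3; total 25.
{Alpha, Bravo}: service 16 + fixed 10 = 26
{Alpha, Delta}: service 21 + fixed 5 = 26
{Alpha, Bravo, Charlie, Delta, Echo, Foxtrot}: service 15 + fixed 24 = 39
No other subset beats 25.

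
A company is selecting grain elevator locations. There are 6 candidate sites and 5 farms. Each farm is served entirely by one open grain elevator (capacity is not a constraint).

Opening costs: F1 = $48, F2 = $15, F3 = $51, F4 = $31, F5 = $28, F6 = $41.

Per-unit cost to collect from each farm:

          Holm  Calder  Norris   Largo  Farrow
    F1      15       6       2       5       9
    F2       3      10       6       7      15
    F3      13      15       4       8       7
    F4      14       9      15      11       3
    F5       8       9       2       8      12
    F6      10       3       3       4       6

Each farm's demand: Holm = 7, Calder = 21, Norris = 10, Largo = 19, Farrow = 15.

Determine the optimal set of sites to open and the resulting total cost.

Open F2, F4 and F6; minimum total cost 322.

For any fixed open set, each farm goes to its cheapest open site; total = fixed + service.
{F2, F4, F6}: Holm→F2 3·7=21, Calder→F6 3·21=63, Norris→F6 3·10=30, Largo→F6 4·19=76, Farrow→F4 3·15=45. Service 235; fixed 87; total 322.
{F2, F6}: service 280 + fixed 56 = 336
{F2, F4, F5, F6}: Holm→F2 3·7=21, Calder→F6 3·21=63, Norris→F5 2·10=20, Largo→F6 4·19=76, Farrow→F4 3·15=45. Service 225; fixed 115; total 340.
{F1, F2, F3, F4, F5, F6}: Holm→F2 3·7=21, Calder→F6 3·21=63, Norris→F1 2·10=20, Largo→F6 4·19=76, Farrow→F4 3·15=45. Service 225; fixed 214; total 439.
No other subset beats 322.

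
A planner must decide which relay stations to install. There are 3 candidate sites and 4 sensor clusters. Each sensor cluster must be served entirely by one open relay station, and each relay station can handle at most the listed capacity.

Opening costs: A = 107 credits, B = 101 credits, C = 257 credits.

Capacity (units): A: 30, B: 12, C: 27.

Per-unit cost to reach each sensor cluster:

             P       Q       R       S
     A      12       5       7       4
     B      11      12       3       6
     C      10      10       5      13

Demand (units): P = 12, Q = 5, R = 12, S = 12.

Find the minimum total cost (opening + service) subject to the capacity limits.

Minimum total cost: 461

Open {A, B}: P→A 12·12=144, Q→A 5·5=25, R→B 3·12=36, S→A 4·12=48.
Loads: A carries 29/30, B carries 12/12. Service 253; fixed 208; total 461.
Next best feasible plan costs 497.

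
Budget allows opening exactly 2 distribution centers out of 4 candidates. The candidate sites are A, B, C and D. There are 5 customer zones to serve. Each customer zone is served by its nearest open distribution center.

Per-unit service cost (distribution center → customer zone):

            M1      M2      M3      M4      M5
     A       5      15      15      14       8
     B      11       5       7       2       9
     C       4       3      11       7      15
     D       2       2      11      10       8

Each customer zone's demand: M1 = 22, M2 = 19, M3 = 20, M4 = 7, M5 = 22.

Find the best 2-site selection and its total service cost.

Choose B and D; total service cost 412.

With exactly 2 open, each customer zone uses its cheapest among the chosen.
{B, D}: M1→D 2·22=44, M2→D 2·19=38, M3→B 7·20=140, M4→B 2·7=14, M5→D 8·22=176. Service cost 412.
{B, C}: service cost 497
{C, D}: service cost 527
Among all 6 size-2 choices, {B, D} is lowest.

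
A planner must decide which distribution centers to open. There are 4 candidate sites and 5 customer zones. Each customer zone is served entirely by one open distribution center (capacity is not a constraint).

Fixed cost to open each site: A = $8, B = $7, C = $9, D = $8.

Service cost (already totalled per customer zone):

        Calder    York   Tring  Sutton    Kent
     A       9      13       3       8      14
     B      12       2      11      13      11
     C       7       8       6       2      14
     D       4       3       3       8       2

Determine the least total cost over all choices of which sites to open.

Minimum total cost: 28

For any fixed open set, each customer zone goes to its cheapest open site; total = fixed + service.
{D}: Calder→D 4, York→D 3, Tring→D 3, Sutton→D 8, Kent→D 2. Service 20; fixed 8; total 28.
{C, D}: Calder→D 4, York→D 3, Tring→D 3, Sutton→C 2, Kent→D 2. Service 14; fixed 17; total 31.
{B, D}: service 19 + fixed 15 = 34
{A, B, C, D}: Calder→D 4, York→B 2, Tring→A 3, Sutton→C 2, Kent→D 2. Service 13; fixed 32; total 45.
(All 15 nonempty subsets were checked; D only is lowest.)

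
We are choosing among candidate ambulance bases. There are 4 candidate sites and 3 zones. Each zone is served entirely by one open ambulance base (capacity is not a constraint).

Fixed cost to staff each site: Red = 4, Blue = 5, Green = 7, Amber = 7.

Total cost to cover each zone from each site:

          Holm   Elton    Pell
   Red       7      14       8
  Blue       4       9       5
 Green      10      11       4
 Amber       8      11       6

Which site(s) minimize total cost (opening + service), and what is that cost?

Open Blue only; minimum total cost 23.

For any fixed open set, each zone goes to its cheapest open site; total = fixed + service.
{Blue}: Holm→Blue 4, Elton→Blue 9, Pell→Blue 5. Service 18; fixed 5; total 23.
{Red, Blue}: service 18 + fixed 9 = 27
{Blue, Green}: service 17 + fixed 12 = 29
{Red, Blue, Green, Amber}: service 17 + fixed 23 = 40
No other subset beats 23.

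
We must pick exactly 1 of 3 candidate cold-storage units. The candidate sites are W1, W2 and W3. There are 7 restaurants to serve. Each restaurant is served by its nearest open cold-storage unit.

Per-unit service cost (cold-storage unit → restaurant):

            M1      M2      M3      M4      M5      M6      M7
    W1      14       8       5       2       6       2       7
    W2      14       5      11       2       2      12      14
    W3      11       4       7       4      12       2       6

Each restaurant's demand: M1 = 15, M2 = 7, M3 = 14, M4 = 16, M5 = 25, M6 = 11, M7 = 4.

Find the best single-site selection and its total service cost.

Choose W1 only; total service cost 568.

With exactly 1 open, each restaurant uses its cheapest among the chosen.
{W1}: M1→W1 14·15=210, M2→W1 8·7=56, M3→W1 5·14=70, M4→W1 2·16=32, M5→W1 6·25=150, M6→W1 2·11=22, M7→W1 7·4=28. Service cost 568.
{W2}: service cost 669
{W3}: service cost 701
Among all 3 size-1 choices, {W1} is lowest.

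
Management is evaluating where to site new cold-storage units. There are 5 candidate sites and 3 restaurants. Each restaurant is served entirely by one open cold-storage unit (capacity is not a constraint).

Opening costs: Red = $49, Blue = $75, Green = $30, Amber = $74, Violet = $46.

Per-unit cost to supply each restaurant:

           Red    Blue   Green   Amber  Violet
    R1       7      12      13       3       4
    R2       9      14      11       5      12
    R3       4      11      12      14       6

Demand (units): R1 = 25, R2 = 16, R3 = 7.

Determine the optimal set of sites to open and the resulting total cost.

Open Red and Amber; minimum total cost 306.

For any fixed open set, each restaurant goes to its cheapest open site; total = fixed + service.
{Red, Amber}: R1→Amber 3·25=75, R2→Amber 5·16=80, R3→Red 4·7=28. Service 183; fixed 123; total 306.
{Amber, Violet}: service 197 + fixed 120 = 317
{Amber}: service 253 + fixed 74 = 327
{Red, Blue, Green, Amber, Violet}: R1→Amber 3·25=75, R2→Amber 5·16=80, R3→Red 4·7=28. Service 183; fixed 274; total 457.
No other subset beats 306.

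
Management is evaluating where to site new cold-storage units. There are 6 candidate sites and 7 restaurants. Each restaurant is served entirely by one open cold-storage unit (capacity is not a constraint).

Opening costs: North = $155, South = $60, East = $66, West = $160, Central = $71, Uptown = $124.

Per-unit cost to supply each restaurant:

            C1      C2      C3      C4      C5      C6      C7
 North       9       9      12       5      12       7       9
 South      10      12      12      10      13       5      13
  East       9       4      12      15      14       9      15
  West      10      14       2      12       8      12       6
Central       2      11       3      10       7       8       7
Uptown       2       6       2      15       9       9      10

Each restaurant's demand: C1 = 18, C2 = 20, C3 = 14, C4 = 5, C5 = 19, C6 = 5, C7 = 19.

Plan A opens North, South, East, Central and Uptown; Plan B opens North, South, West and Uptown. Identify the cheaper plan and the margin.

Plan A: {North, South, East, Central, Uptown}: C1→Central 2·18=36, C2→East 4·20=80, C3→Uptown 2·14=28, C4→North 5·5=25, C5→Central 7·19=133, C6→South 5·5=25, C7→Central 7·19=133. Service 460; fixed 476; total 936.
Plan B: {North, South, West, Uptown}: C1→Uptown 2·18=36, C2→Uptown 6·20=120, C3→West 2·14=28, C4→North 5·5=25, C5→West 8·19=152, C6→South 5·5=25, C7→West 6·19=114. Service 500; fixed 499; total 999.
Difference: |936 − 999| = 63.

Plan A is cheaper by 63.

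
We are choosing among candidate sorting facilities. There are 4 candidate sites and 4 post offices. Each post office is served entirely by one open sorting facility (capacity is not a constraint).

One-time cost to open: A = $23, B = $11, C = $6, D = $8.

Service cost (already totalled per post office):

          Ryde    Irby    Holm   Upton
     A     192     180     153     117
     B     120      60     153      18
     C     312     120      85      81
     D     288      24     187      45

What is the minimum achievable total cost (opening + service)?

Minimum total cost: 272

For any fixed open set, each post office goes to its cheapest open site; total = fixed + service.
{B, C, D}: Ryde→B 120, Irby→D 24, Holm→C 85, Upton→B 18. Service 247; fixed 25; total 272.
{A, B, C, D}: Ryde→B 120, Irby→D 24, Holm→C 85, Upton→B 18. Service 247; fixed 48; total 295.
{B, C}: service 283 + fixed 17 = 300
{C}: Ryde→C 312, Irby→C 120, Holm→C 85, Upton→C 81. Service 598; fixed 6; total 604.
(All 15 nonempty subsets were checked; B, C and D is lowest.)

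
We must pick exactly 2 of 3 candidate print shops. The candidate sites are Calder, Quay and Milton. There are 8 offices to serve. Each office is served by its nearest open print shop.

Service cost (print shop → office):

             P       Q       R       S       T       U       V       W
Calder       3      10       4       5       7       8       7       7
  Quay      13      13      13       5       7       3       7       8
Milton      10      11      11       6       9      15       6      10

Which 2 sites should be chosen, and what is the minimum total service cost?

With exactly 2 open, each office uses its cheapest among the chosen.
{Calder, Quay}: P→Calder 3, Q→Calder 10, R→Calder 4, S→Calder 5, T→Calder 7, U→Quay 3, V→Calder 7, W→Calder 7. Service cost 46.
{Calder, Milton}: service cost 50
{Quay, Milton}: service cost 61
Among all 3 size-2 choices, {Calder, Quay} is lowest.

Choose Calder and Quay; total service cost 46.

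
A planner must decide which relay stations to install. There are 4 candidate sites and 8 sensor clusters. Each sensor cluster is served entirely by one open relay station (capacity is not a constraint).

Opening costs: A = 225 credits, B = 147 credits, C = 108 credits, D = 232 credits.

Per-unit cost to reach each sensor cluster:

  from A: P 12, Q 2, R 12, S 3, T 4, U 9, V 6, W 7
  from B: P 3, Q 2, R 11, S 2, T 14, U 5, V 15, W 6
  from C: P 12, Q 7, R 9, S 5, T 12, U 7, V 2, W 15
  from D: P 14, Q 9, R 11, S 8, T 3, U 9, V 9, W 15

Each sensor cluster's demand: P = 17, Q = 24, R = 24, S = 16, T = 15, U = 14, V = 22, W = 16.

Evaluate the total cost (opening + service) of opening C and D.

Total cost: 1435

Each sensor cluster is assigned to its cheapest site among the open ones.
{C, D}: P→C 12·17=204, Q→C 7·24=168, R→C 9·24=216, S→C 5·16=80, T→D 3·15=45, U→C 7·14=98, V→C 2·22=44, W→C 15·16=240. Service 1095; fixed 340; total 1435.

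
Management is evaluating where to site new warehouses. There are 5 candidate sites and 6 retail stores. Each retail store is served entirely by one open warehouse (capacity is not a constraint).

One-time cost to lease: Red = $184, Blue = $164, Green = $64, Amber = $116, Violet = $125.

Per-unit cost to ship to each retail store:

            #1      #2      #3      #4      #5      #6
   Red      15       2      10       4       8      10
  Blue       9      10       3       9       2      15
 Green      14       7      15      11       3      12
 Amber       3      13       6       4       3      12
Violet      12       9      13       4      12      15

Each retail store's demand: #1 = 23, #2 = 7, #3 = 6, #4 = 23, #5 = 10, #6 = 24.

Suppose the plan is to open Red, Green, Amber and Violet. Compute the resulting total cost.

Each retail store is assigned to its cheapest site among the open ones.
{Red, Green, Amber, Violet}: #1→Amber 3·23=69, #2→Red 2·7=14, #3→Amber 6·6=36, #4→Red 4·23=92, #5→Green 3·10=30, #6→Red 10·24=240. Service 481; fixed 489; total 970.

Total cost: 970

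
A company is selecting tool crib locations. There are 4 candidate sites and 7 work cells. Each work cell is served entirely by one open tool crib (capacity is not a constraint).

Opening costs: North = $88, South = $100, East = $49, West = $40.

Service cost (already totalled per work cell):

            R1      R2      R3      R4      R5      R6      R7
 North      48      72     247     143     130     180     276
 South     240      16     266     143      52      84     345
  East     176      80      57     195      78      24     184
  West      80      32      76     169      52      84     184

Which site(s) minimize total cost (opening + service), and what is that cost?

For any fixed open set, each work cell goes to its cheapest open site; total = fixed + service.
{East, West}: R1→West 80, R2→West 32, R3→East 57, R4→West 169, R5→West 52, R6→East 24, R7→East 184. Service 598; fixed 89; total 687.
{North, East, West}: service 540 + fixed 177 = 717
{West}: service 677 + fixed 40 = 717
{North, South, East, West}: service 524 + fixed 277 = 801
No other subset beats 687.

Open East and West; minimum total cost 687.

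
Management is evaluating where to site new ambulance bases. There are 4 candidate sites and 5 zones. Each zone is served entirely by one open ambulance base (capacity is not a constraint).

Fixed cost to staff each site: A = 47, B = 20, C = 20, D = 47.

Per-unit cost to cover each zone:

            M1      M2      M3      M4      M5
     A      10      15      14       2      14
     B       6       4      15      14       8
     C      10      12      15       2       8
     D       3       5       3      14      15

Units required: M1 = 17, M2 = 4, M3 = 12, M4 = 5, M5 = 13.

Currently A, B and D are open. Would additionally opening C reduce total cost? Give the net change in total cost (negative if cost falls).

No — net change +20 (cost rises by 20).

Current service cost with {A, B, D}: 217.
Adding C: each zone re-picks its cheapest; new service cost 217, saving 0.
Extra fixed cost: 20. Net change = 20 − 0 = 20.
(Totals: 331 → 351.)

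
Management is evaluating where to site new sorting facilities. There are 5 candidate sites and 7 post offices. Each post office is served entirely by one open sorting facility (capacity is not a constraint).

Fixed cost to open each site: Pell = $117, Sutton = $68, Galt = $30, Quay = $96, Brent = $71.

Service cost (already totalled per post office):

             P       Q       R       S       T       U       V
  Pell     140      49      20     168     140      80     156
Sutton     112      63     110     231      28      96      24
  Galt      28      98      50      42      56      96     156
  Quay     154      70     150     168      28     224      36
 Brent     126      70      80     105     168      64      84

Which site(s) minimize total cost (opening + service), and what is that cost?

For any fixed open set, each post office goes to its cheapest open site; total = fixed + service.
{Sutton, Galt}: P→Galt 28, Q→Sutton 63, R→Galt 50, S→Galt 42, T→Sutton 28, U→Sutton 96, V→Sutton 24. Service 331; fixed 98; total 429.
{Sutton, Galt, Brent}: P→Galt 28, Q→Sutton 63, R→Galt 50, S→Galt 42, T→Sutton 28, U→Brent 64, V→Sutton 24. Service 299; fixed 169; total 468.
{Galt, Quay}: P→Galt 28, Q→Quay 70, R→Galt 50, S→Galt 42, T→Quay 28, U→Galt 96, V→Quay 36. Service 350; fixed 126; total 476.
{Pell, Sutton, Galt, Quay, Brent}: P→Galt 28, Q→Pell 49, R→Pell 20, S→Galt 42, T→Sutton 28, U→Brent 64, V→Sutton 24. Service 255; fixed 382; total 637.
No other subset beats 429.

Open Sutton and Galt; minimum total cost 429.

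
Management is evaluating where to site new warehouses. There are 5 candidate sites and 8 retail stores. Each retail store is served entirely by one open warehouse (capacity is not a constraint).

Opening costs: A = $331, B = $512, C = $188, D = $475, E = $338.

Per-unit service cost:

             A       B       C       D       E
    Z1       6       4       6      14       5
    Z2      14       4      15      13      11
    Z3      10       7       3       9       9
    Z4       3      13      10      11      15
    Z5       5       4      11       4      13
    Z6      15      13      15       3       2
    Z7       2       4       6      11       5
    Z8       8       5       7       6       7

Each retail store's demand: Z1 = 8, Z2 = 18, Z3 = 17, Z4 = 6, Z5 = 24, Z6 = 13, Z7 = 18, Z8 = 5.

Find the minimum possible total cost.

Minimum total cost: 1175

For any fixed open set, each retail store goes to its cheapest open site; total = fixed + service.
{B}: Z1→B 4·8=32, Z2→B 4·18=72, Z3→B 7·17=119, Z4→B 13·6=78, Z5→B 4·24=96, Z6→B 13·13=169, Z7→B 4·18=72, Z8→B 5·5=25. Service 663; fixed 512; total 1175.
{A}: service 879 + fixed 331 = 1210
{C}: service 1031 + fixed 188 = 1219
{A, B, C, D, E}: service 356 + fixed 1844 = 2200
No other subset beats 1175.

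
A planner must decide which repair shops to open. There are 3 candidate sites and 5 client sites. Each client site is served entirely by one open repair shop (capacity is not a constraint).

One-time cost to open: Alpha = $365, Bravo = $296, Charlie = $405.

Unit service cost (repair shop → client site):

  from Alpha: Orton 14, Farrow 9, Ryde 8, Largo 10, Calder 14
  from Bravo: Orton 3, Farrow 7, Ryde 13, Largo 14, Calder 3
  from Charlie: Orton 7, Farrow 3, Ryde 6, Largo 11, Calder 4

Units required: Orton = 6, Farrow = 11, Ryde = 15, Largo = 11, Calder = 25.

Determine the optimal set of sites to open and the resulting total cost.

Open Charlie only; minimum total cost 791.

For any fixed open set, each client site goes to its cheapest open site; total = fixed + service.
{Charlie}: Orton→Charlie 7·6=42, Farrow→Charlie 3·11=33, Ryde→Charlie 6·15=90, Largo→Charlie 11·11=121, Calder→Charlie 4·25=100. Service 386; fixed 405; total 791.
{Bravo}: service 519 + fixed 296 = 815
{Bravo, Charlie}: service 337 + fixed 701 = 1038
{Alpha, Bravo, Charlie}: service 326 + fixed 1066 = 1392
No other subset beats 791.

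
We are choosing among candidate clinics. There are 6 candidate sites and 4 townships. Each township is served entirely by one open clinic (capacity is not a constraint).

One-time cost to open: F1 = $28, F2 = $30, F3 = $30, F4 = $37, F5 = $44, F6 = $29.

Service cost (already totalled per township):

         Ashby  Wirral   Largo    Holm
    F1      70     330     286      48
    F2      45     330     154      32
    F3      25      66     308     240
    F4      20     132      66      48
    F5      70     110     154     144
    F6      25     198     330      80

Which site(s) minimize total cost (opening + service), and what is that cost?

For any fixed open set, each township goes to its cheapest open site; total = fixed + service.
{F3, F4}: Ashby→F4 20, Wirral→F3 66, Largo→F4 66, Holm→F4 48. Service 200; fixed 67; total 267.
{F2, F3, F4}: Ashby→F4 20, Wirral→F3 66, Largo→F4 66, Holm→F2 32. Service 184; fixed 97; total 281.
{F1, F3, F4}: service 200 + fixed 95 = 295
{F1, F2, F3, F4, F5, F6}: Ashby→F4 20, Wirral→F3 66, Largo→F4 66, Holm→F2 32. Service 184; fixed 198; total 382.
No other subset beats 267.

Open F3 and F4; minimum total cost 267.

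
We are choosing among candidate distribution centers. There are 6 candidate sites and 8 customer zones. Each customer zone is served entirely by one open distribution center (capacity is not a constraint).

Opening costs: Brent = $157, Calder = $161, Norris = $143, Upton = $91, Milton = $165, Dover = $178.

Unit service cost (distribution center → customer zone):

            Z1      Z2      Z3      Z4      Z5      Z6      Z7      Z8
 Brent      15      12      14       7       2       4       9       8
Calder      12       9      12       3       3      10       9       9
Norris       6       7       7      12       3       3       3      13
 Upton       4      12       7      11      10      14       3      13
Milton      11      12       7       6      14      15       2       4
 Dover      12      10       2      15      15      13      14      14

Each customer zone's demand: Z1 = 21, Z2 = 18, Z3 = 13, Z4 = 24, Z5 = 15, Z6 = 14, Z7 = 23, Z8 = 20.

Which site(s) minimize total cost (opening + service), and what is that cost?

For any fixed open set, each customer zone goes to its cheapest open site; total = fixed + service.
{Norris, Milton}: Z1→Norris 6·21=126, Z2→Norris 7·18=126, Z3→Norris 7·13=91, Z4→Milton 6·24=144, Z5→Norris 3·15=45, Z6→Norris 3·14=42, Z7→Milton 2·23=46, Z8→Milton 4·20=80. Service 700; fixed 308; total 1008.
{Calder, Norris}: Z1→Norris 6·21=126, Z2→Norris 7·18=126, Z3→Norris 7·13=91, Z4→Calder 3·24=72, Z5→Calder 3·15=45, Z6→Norris 3·14=42, Z7→Norris 3·23=69, Z8→Calder 9·20=180. Service 751; fixed 304; total 1055.
{Norris, Upton, Milton}: service 658 + fixed 399 = 1057
{Brent, Calder, Norris, Upton, Milton, Dover}: service 506 + fixed 895 = 1401
No other subset beats 1008.

Open Norris and Milton; minimum total cost 1008.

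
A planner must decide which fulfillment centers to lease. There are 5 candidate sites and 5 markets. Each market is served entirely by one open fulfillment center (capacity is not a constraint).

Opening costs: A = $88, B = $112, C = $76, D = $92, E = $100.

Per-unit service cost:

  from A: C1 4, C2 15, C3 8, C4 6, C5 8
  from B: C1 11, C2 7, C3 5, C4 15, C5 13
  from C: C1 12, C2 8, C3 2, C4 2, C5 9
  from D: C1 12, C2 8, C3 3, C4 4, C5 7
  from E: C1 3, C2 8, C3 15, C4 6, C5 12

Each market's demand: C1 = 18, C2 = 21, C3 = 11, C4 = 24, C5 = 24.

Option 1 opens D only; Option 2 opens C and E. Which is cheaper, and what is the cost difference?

Option 1: {D}: C1→D 12·18=216, C2→D 8·21=168, C3→D 3·11=33, C4→D 4·24=96, C5→D 7·24=168. Service 681; fixed 92; total 773.
Option 2: {C, E}: C1→E 3·18=54, C2→C 8·21=168, C3→C 2·11=22, C4→C 2·24=48, C5→C 9·24=216. Service 508; fixed 176; total 684.
Difference: |773 − 684| = 89.

Option 2 is cheaper by 89.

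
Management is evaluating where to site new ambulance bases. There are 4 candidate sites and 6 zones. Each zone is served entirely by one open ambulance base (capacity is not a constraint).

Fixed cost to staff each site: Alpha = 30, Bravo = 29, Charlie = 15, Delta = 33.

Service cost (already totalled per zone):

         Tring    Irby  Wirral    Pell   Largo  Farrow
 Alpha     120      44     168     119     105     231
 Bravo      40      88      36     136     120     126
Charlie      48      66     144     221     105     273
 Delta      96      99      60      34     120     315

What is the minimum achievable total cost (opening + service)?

For any fixed open set, each zone goes to its cheapest open site; total = fixed + service.
{Alpha, Bravo, Delta}: Tring→Bravo 40, Irby→Alpha 44, Wirral→Bravo 36, Pell→Delta 34, Largo→Alpha 105, Farrow→Bravo 126. Service 385; fixed 92; total 477.
{Bravo, Charlie, Delta}: Tring→Bravo 40, Irby→Charlie 66, Wirral→Bravo 36, Pell→Delta 34, Largo→Charlie 105, Farrow→Bravo 126. Service 407; fixed 77; total 484.
{Alpha, Bravo, Charlie, Delta}: service 385 + fixed 107 = 492
{Charlie}: Tring→Charlie 48, Irby→Charlie 66, Wirral→Charlie 144, Pell→Charlie 221, Largo→Charlie 105, Farrow→Charlie 273. Service 857; fixed 15; total 872.
No other subset beats 477.

Minimum total cost: 477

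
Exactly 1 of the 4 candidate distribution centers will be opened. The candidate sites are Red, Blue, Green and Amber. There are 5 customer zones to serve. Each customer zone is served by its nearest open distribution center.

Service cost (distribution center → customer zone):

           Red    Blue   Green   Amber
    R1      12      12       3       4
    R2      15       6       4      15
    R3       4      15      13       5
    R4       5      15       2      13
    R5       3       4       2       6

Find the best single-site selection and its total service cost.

With exactly 1 open, each customer zone uses its cheapest among the chosen.
{Green}: R1→Green 3, R2→Green 4, R3→Green 13, R4→Green 2, R5→Green 2. Service cost 24.
{Red}: service cost 39
{Amber}: service cost 43
Among all 4 size-1 choices, {Green} is lowest.

Choose Green only; total service cost 24.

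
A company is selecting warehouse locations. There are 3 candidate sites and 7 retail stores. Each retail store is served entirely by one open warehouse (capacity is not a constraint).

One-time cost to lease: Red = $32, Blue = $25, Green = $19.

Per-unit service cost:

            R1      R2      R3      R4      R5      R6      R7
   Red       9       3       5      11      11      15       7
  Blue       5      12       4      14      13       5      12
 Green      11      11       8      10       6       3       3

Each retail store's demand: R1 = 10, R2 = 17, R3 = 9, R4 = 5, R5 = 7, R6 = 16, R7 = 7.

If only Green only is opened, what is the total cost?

Each retail store is assigned to its cheapest site among the open ones.
{Green}: R1→Green 11·10=110, R2→Green 11·17=187, R3→Green 8·9=72, R4→Green 10·5=50, R5→Green 6·7=42, R6→Green 3·16=48, R7→Green 3·7=21. Service 530; fixed 19; total 549.

Total cost: 549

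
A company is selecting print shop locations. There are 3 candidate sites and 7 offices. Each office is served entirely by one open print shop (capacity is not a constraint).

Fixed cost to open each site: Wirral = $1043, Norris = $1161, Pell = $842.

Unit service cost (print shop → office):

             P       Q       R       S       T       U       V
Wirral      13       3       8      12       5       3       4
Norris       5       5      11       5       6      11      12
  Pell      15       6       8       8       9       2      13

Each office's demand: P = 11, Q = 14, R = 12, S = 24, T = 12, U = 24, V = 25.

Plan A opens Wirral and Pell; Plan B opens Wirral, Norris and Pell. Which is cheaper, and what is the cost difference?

Plan A: {Wirral, Pell}: P→Wirral 13·11=143, Q→Wirral 3·14=42, R→Wirral 8·12=96, S→Pell 8·24=192, T→Wirral 5·12=60, U→Pell 2·24=48, V→Wirral 4·25=100. Service 681; fixed 1885; total 2566.
Plan B: {Wirral, Norris, Pell}: P→Norris 5·11=55, Q→Wirral 3·14=42, R→Wirral 8·12=96, S→Norris 5·24=120, T→Wirral 5·12=60, U→Pell 2·24=48, V→Wirral 4·25=100. Service 521; fixed 3046; total 3567.
Difference: |2566 − 3567| = 1001.

Plan A is cheaper by 1001.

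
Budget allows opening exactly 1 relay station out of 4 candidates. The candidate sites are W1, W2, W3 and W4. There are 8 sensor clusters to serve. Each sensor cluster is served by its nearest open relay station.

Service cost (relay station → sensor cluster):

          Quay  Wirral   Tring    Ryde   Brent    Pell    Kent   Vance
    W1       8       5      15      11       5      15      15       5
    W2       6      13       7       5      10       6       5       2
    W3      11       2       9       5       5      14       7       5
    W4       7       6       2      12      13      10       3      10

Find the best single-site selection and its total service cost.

With exactly 1 open, each sensor cluster uses its cheapest among the chosen.
{W2}: Quay→W2 6, Wirral→W2 13, Tring→W2 7, Ryde→W2 5, Brent→W2 10, Pell→W2 6, Kent→W2 5, Vance→W2 2. Service cost 54.
{W3}: service cost 58
{W4}: service cost 63
Among all 4 size-1 choices, {W2} is lowest.

Choose W2 only; total service cost 54.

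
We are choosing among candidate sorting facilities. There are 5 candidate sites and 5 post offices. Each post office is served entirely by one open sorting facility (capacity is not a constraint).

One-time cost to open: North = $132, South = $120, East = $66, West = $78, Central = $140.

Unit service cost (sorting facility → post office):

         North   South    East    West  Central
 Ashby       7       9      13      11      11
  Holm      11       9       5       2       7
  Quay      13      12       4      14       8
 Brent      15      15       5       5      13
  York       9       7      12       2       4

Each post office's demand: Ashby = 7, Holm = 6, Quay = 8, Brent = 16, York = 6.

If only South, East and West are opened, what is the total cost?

Total cost: 463

Each post office is assigned to its cheapest site among the open ones.
{South, East, West}: Ashby→South 9·7=63, Holm→West 2·6=12, Quay→East 4·8=32, Brent→East 5·16=80, York→West 2·6=12. Service 199; fixed 264; total 463.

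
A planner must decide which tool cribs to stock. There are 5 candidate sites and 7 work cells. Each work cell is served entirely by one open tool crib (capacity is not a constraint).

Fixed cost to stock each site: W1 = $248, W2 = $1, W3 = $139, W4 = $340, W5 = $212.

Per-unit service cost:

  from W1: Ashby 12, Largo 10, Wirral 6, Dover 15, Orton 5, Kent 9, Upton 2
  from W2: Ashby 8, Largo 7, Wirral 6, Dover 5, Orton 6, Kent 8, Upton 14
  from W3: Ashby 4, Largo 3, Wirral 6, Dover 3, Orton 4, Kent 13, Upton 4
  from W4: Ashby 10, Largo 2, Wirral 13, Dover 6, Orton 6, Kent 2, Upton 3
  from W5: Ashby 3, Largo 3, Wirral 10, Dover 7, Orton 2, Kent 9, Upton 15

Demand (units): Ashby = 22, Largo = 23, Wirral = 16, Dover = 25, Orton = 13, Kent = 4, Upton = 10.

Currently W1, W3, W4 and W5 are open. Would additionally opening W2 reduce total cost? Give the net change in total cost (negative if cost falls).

No — net change +1 (cost rises by 1).

Current service cost with {W1, W3, W4, W5}: 337.
Adding W2: each work cell re-picks its cheapest; new service cost 337, saving 0.
Extra fixed cost: 1. Net change = 1 − 0 = 1.
(Totals: 1276 → 1277.)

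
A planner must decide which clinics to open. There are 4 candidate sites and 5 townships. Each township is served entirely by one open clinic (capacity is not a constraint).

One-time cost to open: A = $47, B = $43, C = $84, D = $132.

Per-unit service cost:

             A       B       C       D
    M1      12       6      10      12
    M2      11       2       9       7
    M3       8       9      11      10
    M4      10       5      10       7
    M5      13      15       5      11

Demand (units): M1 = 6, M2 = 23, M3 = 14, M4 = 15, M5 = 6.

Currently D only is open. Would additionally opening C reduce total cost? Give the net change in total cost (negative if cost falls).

No — net change +36 (cost rises by 36).

Current service cost with {D}: 544.
Adding C: each township re-picks its cheapest; new service cost 496, saving 48.
Extra fixed cost: 84. Net change = 84 − 48 = 36.
(Totals: 676 → 712.)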